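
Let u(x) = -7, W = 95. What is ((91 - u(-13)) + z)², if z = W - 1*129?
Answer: 4096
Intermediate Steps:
z = -34 (z = 95 - 1*129 = 95 - 129 = -34)
((91 - u(-13)) + z)² = ((91 - 1*(-7)) - 34)² = ((91 + 7) - 34)² = (98 - 34)² = 64² = 4096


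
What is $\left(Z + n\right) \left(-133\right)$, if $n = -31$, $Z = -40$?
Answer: $9443$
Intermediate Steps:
$\left(Z + n\right) \left(-133\right) = \left(-40 - 31\right) \left(-133\right) = \left(-71\right) \left(-133\right) = 9443$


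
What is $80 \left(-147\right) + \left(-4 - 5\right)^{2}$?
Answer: $-11679$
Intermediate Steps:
$80 \left(-147\right) + \left(-4 - 5\right)^{2} = -11760 + \left(-9\right)^{2} = -11760 + 81 = -11679$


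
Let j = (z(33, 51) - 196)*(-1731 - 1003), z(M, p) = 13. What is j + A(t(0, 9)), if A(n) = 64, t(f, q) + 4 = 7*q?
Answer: 500386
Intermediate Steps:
j = 500322 (j = (13 - 196)*(-1731 - 1003) = -183*(-2734) = 500322)
t(f, q) = -4 + 7*q
j + A(t(0, 9)) = 500322 + 64 = 500386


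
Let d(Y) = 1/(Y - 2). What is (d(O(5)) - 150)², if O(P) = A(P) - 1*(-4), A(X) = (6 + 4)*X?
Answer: 60824401/2704 ≈ 22494.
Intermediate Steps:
A(X) = 10*X
O(P) = 4 + 10*P (O(P) = 10*P - 1*(-4) = 10*P + 4 = 4 + 10*P)
d(Y) = 1/(-2 + Y)
(d(O(5)) - 150)² = (1/(-2 + (4 + 10*5)) - 150)² = (1/(-2 + (4 + 50)) - 150)² = (1/(-2 + 54) - 150)² = (1/52 - 150)² = (-7799/52)² = 60824401/2704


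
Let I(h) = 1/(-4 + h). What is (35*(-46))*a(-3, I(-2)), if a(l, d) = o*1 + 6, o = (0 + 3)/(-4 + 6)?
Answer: -12075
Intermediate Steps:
o = 3/2 ≈ 1.5000
a(l, d) = 15/2 (a(l, d) = (3/2)*1 + 6 = 3/2 + 6 = 15/2)
(35*(-46))*a(-3, I(-2)) = (35*(-46))*(15/2) = -1610*15/2 = -12075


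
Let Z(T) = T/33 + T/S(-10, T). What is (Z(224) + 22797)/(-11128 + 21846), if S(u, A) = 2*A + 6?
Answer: 170826871/80288538 ≈ 2.1277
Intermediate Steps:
S(u, A) = 6 + 2*A
Z(T) = T/33 + T/(6 + 2*T)
(Z(224) + 22797)/(-11128 + 21846) = ((1/66)*224*(39 + 2*224)/(3 + 224) + 22797)/(-11128 + 21846) = ((1/66)*224*(39 + 448)/227 + 22797)/10718 = ((1/66)*224*(1/227)*487 + 22797)*(1/10718) = (54544/7491 + 22797)*(1/10718) = (170826871/7491)*(1/10718) = 170826871/80288538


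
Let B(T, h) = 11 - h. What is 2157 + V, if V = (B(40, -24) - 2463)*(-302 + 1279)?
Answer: -2369999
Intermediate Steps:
V = -2372156 (V = ((11 - 1*(-24)) - 2463)*(-302 + 1279) = ((11 + 24) - 2463)*977 = (35 - 2463)*977 = -2428*977 = -2372156)
2157 + V = 2157 - 2372156 = -2369999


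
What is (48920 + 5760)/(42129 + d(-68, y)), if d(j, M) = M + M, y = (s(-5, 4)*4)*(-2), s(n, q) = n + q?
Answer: 10936/8429 ≈ 1.2974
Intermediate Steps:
y = 8 (y = ((-5 + 4)*4)*(-2) = -1*4*(-2) = -4*(-2) = 8)
d(j, M) = 2*M
(48920 + 5760)/(42129 + d(-68, y)) = (48920 + 5760)/(42129 + 2*8) = 54680/(42129 + 16) = 54680/42145 = 54680*(1/42145) = 10936/8429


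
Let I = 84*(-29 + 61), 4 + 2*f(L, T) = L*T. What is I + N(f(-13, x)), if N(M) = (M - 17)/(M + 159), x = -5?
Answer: 1018779/379 ≈ 2688.1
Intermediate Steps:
f(L, T) = -2 + L*T/2 (f(L, T) = -2 + (L*T)/2 = -2 + L*T/2)
I = 2688 (I = 84*32 = 2688)
N(M) = (-17 + M)/(159 + M)
I + N(f(-13, x)) = 2688 + (-17 + (-2 + (1/2)*(-13)*(-5)))/(159 + (-2 + (1/2)*(-13)*(-5))) = 2688 + (-17 + (-2 + 65/2))/(159 + (-2 + 65/2)) = 2688 + (-17 + 61/2)/(159 + 61/2) = 2688 + (27/2)/(379/2) = 2688 + (2/379)*(27/2) = 2688 + 27/379 = 1018779/379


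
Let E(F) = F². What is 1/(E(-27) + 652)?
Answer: 1/1381 ≈ 0.00072411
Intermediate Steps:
1/(E(-27) + 652) = 1/((-27)² + 652) = 1/(729 + 652) = 1/1381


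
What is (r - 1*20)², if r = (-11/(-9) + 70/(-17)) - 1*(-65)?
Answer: 41499364/23409 ≈ 1772.8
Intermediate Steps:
r = 9502/153 (r = (-11*(-⅑) + 70*(-1/17)) + 65 = (11/9 - 70/17) + 65 = -443/153 + 65 = 9502/153 ≈ 62.105)
(r - 1*20)² = (9502/153 - 1*20)² = (9502/153 - 20)² = (6442/153)² = 41499364/23409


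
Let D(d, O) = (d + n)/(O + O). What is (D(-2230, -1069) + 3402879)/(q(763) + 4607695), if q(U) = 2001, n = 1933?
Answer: 7275355599/9855530048 ≈ 0.73820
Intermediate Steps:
D(d, O) = (1933 + d)/(2*O) (D(d, O) = (d + 1933)/(O + O) = (1933 + d)/((2*O)) = (1933 + d)*(1/(2*O)) = (1933 + d)/(2*O))
(D(-2230, -1069) + 3402879)/(q(763) + 4607695) = ((1/2)*(1933 - 2230)/(-1069) + 3402879)/(2001 + 4607695) = ((1/2)*(-1/1069)*(-297) + 3402879)/4609696 = (297/2138 + 3402879)*(1/4609696) = (7275355599/2138)*(1/4609696) = 7275355599/9855530048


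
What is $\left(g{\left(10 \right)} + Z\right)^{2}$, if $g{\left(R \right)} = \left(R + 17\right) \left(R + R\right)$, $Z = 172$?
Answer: $506944$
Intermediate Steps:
$g{\left(R \right)} = 2 R \left(17 + R\right)$ ($g{\left(R \right)} = \left(17 + R\right) 2 R = 2 R \left(17 + R\right)$)
$\left(g{\left(10 \right)} + Z\right)^{2} = \left(2 \cdot 10 \left(17 + 10\right) + 172\right)^{2} = \left(2 \cdot 10 \cdot 27 + 172\right)^{2} = \left(540 + 172\right)^{2} = 712^{2} = 506944$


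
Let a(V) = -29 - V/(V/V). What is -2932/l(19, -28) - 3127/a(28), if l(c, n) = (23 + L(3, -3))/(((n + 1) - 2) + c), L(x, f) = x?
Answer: 876271/741 ≈ 1182.6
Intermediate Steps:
a(V) = -29 - V (a(V) = -29 - V/1 = -29 - V)
l(c, n) = 26/(-1 + c + n) (l(c, n) = (23 + 3)/(((n + 1) - 2) + c) = 26/(((1 + n) - 2) + c) = 26/((-1 + n) + c) = 26/(-1 + c + n))
-2932/l(19, -28) - 3127/a(28) = -2932/(26/(-1 + 19 - 28)) - 3127/(-29 - 1*28) = -2932/(26/(-10)) - 3127/(-29 - 28) = -2932/(26*(-⅒)) - 3127/(-57) = -2932/(-13/5) - 3127*(-1/57) = -2932*(-5/13) + 3127/57 = 14660/13 + 3127/57 = 876271/741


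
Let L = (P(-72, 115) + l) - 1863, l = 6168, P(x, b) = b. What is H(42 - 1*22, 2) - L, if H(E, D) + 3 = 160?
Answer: -4263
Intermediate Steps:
H(E, D) = 157 (H(E, D) = -3 + 160 = 157)
L = 4420 (L = (115 + 6168) - 1863 = 6283 - 1863 = 4420)
H(42 - 1*22, 2) - L = 157 - 1*4420 = 157 - 4420 = -4263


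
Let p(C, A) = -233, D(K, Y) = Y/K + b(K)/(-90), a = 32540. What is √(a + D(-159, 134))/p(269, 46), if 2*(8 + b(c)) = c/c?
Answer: -√365610907/24698 ≈ -0.77419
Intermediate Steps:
b(c) = -15/2 (b(c) = -8 + (c/c)/2 = -8 + (½)*1 = -8 + ½ = -15/2)
D(K, Y) = 1/12 + Y/K (D(K, Y) = Y/K - 15/2/(-90) = Y/K - 15/2*(-1/90) = Y/K + 1/12 = 1/12 + Y/K)
√(a + D(-159, 134))/p(269, 46) = √(32540 + (134 + (1/12)*(-159))/(-159))/(-233) = √(32540 - (134 - 53/4)/159)*(-1/233) = √(32540 - 1/159*483/4)*(-1/233) = √(32540 - 161/212)*(-1/233) = √(6898319/212)*(-1/233) = (√365610907/106)*(-1/233) = -√365610907/24698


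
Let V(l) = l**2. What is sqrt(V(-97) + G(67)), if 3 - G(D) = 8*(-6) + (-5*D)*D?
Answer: 3*sqrt(3545) ≈ 178.62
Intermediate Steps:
G(D) = 51 + 5*D**2 (G(D) = 3 - (8*(-6) + (-5*D)*D) = 3 - (-48 - 5*D**2) = 3 + (48 + 5*D**2) = 51 + 5*D**2)
sqrt(V(-97) + G(67)) = sqrt((-97)**2 + (51 + 5*67**2)) = sqrt(9409 + (51 + 5*4489)) = sqrt(9409 + (51 + 22445)) = sqrt(9409 + 22496) = sqrt(31905) = 3*sqrt(3545)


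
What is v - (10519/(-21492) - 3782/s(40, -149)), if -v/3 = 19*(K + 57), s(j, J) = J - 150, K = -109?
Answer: 18968846549/6426108 ≈ 2951.8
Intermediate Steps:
s(j, J) = -150 + J
v = 2964 (v = -57*(-109 + 57) = -57*(-52) = -3*(-988) = 2964)
v - (10519/(-21492) - 3782/s(40, -149)) = 2964 - (10519/(-21492) - 3782/(-150 - 149)) = 2964 - (10519*(-1/21492) - 3782/(-299)) = 2964 - (-10519/21492 - 3782*(-1/299)) = 2964 - (-10519/21492 + 3782/299) = 2964 - 1*78137563/6426108 = 2964 - 78137563/6426108 = 18968846549/6426108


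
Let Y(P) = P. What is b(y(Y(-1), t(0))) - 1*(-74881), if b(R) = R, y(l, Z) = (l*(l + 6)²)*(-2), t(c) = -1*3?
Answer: 74931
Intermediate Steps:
t(c) = -3
y(l, Z) = -2*l*(6 + l)² (y(l, Z) = (l*(6 + l)²)*(-2) = -2*l*(6 + l)²)
b(y(Y(-1), t(0))) - 1*(-74881) = -2*(-1)*(6 - 1)² - 1*(-74881) = -2*(-1)*5² + 74881 = -2*(-1)*25 + 74881 = 50 + 74881 = 74931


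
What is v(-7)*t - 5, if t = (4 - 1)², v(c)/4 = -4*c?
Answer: 1003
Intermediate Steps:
v(c) = -16*c (v(c) = 4*(-4*c) = -16*c)
t = 9 (t = 3² = 9)
v(-7)*t - 5 = -16*(-7)*9 - 5 = 112*9 - 5 = 1008 - 5 = 1003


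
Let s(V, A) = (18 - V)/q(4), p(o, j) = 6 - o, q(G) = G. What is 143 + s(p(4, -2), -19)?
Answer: 147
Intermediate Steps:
s(V, A) = 9/2 - V/4 (s(V, A) = (18 - V)/4 = (18 - V)*(1/4) = 9/2 - V/4)
143 + s(p(4, -2), -19) = 143 + (9/2 - (6 - 1*4)/4) = 143 + (9/2 - (6 - 4)/4) = 143 + (9/2 - 1/4*2) = 143 + (9/2 - 1/2) = 143 + 4 = 147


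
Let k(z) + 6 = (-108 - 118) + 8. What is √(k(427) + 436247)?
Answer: 9*√5383 ≈ 660.32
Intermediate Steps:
k(z) = -224 (k(z) = -6 + ((-108 - 118) + 8) = -6 + (-226 + 8) = -6 - 218 = -224)
√(k(427) + 436247) = √(-224 + 436247) = √436023 = 9*√5383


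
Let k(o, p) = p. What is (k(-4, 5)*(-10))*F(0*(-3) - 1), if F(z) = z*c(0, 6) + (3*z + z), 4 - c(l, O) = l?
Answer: 400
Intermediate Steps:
c(l, O) = 4 - l
F(z) = 8*z (F(z) = z*(4 - 1*0) + (3*z + z) = z*(4 + 0) + 4*z = z*4 + 4*z = 4*z + 4*z = 8*z)
(k(-4, 5)*(-10))*F(0*(-3) - 1) = (5*(-10))*(8*(0*(-3) - 1)) = -400*(0 - 1) = -400*(-1) = -50*(-8) = 400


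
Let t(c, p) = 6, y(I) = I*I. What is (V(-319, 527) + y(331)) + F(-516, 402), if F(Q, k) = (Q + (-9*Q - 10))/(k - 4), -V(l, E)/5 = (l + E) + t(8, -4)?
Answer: 21591768/199 ≈ 1.0850e+5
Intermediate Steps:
y(I) = I²
V(l, E) = -30 - 5*E - 5*l (V(l, E) = -5*((l + E) + 6) = -5*((E + l) + 6) = -5*(6 + E + l) = -30 - 5*E - 5*l)
F(Q, k) = (-10 - 8*Q)/(-4 + k) (F(Q, k) = (Q + (-10 - 9*Q))/(-4 + k) = (-10 - 8*Q)/(-4 + k))
(V(-319, 527) + y(331)) + F(-516, 402) = ((-30 - 5*527 - 5*(-319)) + 331²) + 2*(-5 - 4*(-516))/(-4 + 402) = ((-30 - 2635 + 1595) + 109561) + 2*(-5 + 2064)/398 = (-1070 + 109561) + 2*(1/398)*2059 = 108491 + 2059/199 = 21591768/199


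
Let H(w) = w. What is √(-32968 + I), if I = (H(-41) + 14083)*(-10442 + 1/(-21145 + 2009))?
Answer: I*√839136568699806/2392 ≈ 12110.0*I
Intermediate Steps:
I = -1402922971373/9568 (I = (-41 + 14083)*(-10442 + 1/(-21145 + 2009)) = 14042*(-10442 + 1/(-19136)) = 14042*(-10442 - 1/19136) = 14042*(-199818113/19136) = -1402922971373/9568 ≈ -1.4663e+8)
√(-32968 + I) = √(-32968 - 1402922971373/9568) = √(-1403238409197/9568) = I*√839136568699806/2392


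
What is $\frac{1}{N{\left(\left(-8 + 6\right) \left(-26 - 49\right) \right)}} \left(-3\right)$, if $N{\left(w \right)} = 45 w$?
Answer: $- \frac{1}{2250} \approx -0.00044444$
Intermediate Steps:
$\frac{1}{N{\left(\left(-8 + 6\right) \left(-26 - 49\right) \right)}} \left(-3\right) = \frac{1}{45 \left(-8 + 6\right) \left(-26 - 49\right)} \left(-3\right) = \frac{1}{45 \left(\left(-2\right) \left(-75\right)\right)} \left(-3\right) = \frac{1}{45 \cdot 150} \left(-3\right) = \frac{1}{6750} \left(-3\right) = - \frac{1}{2250}$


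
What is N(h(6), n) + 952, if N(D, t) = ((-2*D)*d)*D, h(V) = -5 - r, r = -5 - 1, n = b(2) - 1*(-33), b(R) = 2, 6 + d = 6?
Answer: 952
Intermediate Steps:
d = 0 (d = -6 + 6 = 0)
n = 35 (n = 2 - 1*(-33) = 2 + 33 = 35)
r = -6
h(V) = 1 (h(V) = -5 - 1*(-6) = -5 + 6 = 1)
N(D, t) = 0 (N(D, t) = (-2*D*0)*D = 0*D = 0)
N(h(6), n) + 952 = 0 + 952 = 952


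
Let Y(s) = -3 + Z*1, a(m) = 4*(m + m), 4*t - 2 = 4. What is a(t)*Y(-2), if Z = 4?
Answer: 12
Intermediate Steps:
t = 3/2 (t = 1/2 + (1/4)*4 = 1/2 + 1 = 3/2 ≈ 1.5000)
a(m) = 8*m (a(m) = 4*(2*m) = 8*m)
Y(s) = 1 (Y(s) = -3 + 4*1 = -3 + 4 = 1)
a(t)*Y(-2) = (8*(3/2))*1 = 12*1 = 12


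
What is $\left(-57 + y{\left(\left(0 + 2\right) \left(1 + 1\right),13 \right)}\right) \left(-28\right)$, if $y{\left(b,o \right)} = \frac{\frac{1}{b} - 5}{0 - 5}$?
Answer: $\frac{7847}{5} \approx 1569.4$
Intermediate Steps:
$y{\left(b,o \right)} = 1 - \frac{1}{5 b}$ ($y{\left(b,o \right)} = \frac{-5 + \frac{1}{b}}{-5} = \left(-5 + \frac{1}{b}\right) \left(- \frac{1}{5}\right) = 1 - \frac{1}{5 b}$)
$\left(-57 + y{\left(\left(0 + 2\right) \left(1 + 1\right),13 \right)}\right) \left(-28\right) = \left(-57 + \frac{- \frac{1}{5} + \left(0 + 2\right) \left(1 + 1\right)}{\left(0 + 2\right) \left(1 + 1\right)}\right) \left(-28\right) = \left(-57 + \frac{- \frac{1}{5} + 2 \cdot 2}{2 \cdot 2}\right) \left(-28\right) = \left(-57 + \frac{- \frac{1}{5} + 4}{4}\right) \left(-28\right) = \left(-57 + \frac{1}{4} \cdot \frac{19}{5}\right) \left(-28\right) = \left(-57 + \frac{19}{20}\right) \left(-28\right) = \left(- \frac{1121}{20}\right) \left(-28\right) = \frac{7847}{5}$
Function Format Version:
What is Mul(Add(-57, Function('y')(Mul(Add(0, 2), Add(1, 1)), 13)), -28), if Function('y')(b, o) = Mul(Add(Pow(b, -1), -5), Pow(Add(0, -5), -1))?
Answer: Rational(7847, 5) ≈ 1569.4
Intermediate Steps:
Function('y')(b, o) = Add(1, Mul(Rational(-1, 5), Pow(b, -1))) (Function('y')(b, o) = Mul(Add(-5, Pow(b, -1)), Pow(-5, -1)) = Mul(Add(-5, Pow(b, -1)), Rational(-1, 5)) = Add(1, Mul(Rational(-1, 5), Pow(b, -1))))
Mul(Add(-57, Function('y')(Mul(Add(0, 2), Add(1, 1)), 13)), -28) = Mul(Add(-57, Mul(Pow(Mul(Add(0, 2), Add(1, 1)), -1), Add(Rational(-1, 5), Mul(Add(0, 2), Add(1, 1))))), -28) = Mul(Add(-57, Mul(Pow(Mul(2, 2), -1), Add(Rational(-1, 5), Mul(2, 2)))), -28) = Mul(Add(-57, Mul(Pow(4, -1), Add(Rational(-1, 5), 4))), -28) = Mul(Add(-57, Mul(Rational(1, 4), Rational(19, 5))), -28) = Mul(Add(-57, Rational(19, 20)), -28) = Mul(Rational(-1121, 20), -28) = Rational(7847, 5)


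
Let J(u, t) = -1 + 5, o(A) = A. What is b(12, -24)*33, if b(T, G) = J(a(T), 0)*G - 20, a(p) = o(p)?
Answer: -3828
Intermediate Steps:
a(p) = p
J(u, t) = 4
b(T, G) = -20 + 4*G (b(T, G) = 4*G - 20 = -20 + 4*G)
b(12, -24)*33 = (-20 + 4*(-24))*33 = (-20 - 96)*33 = -116*33 = -3828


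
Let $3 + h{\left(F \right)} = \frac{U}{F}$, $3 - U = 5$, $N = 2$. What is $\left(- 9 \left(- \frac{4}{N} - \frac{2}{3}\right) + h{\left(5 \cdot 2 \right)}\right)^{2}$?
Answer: $\frac{10816}{25} \approx 432.64$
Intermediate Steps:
$U = -2$ ($U = 3 - 5 = -2$)
$h{\left(F \right)} = -3 - \frac{2}{F}$
$\left(- 9 \left(- \frac{4}{N} - \frac{2}{3}\right) + h{\left(5 \cdot 2 \right)}\right)^{2} = \left(- 9 \left(- \frac{4}{2} - \frac{2}{3}\right) - \left(3 + \frac{2}{5 \cdot 2}\right)\right)^{2} = \left(- 9 \left(\left(-4\right) \frac{1}{2} - \frac{2}{3}\right) - \left(3 + \frac{2}{10}\right)\right)^{2} = \left(- 9 \left(-2 - \frac{2}{3}\right) - \frac{16}{5}\right)^{2} = \left(\left(-9\right) \left(- \frac{8}{3}\right) - \frac{16}{5}\right)^{2} = \left(24 - \frac{16}{5}\right)^{2} = \left(\frac{104}{5}\right)^{2} = \frac{10816}{25}$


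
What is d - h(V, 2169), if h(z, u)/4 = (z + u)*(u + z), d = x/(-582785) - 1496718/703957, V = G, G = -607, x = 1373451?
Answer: -4003840302824372357/410255580245 ≈ -9.7594e+6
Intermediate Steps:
V = -607
d = -1839115245237/410255580245 (d = 1373451/(-582785) - 1496718/703957 = 1373451*(-1/582785) - 1496718*1/703957 = -1373451/582785 - 1496718/703957 = -1839115245237/410255580245 ≈ -4.4828)
h(z, u) = 4*(u + z)**2 (h(z, u) = 4*((z + u)*(u + z)) = 4*((u + z)*(u + z)) = 4*(u + z)**2)
d - h(V, 2169) = -1839115245237/410255580245 - 4*(2169 - 607)**2 = -1839115245237/410255580245 - 4*1562**2 = -1839115245237/410255580245 - 4*2439844 = -1839115245237/410255580245 - 1*9759376 = -1839115245237/410255580245 - 9759376 = -4003840302824372357/410255580245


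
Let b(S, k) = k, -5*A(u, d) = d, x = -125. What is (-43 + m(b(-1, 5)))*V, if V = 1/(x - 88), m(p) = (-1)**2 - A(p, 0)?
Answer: 14/71 ≈ 0.19718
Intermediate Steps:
A(u, d) = -d/5
m(p) = 1 (m(p) = (-1)**2 - (-1)*0/5 = 1 - 1*0 = 1 + 0 = 1)
V = -1/213 (V = 1/(-125 - 88) = 1/(-213) = -1/213 ≈ -0.0046948)
(-43 + m(b(-1, 5)))*V = (-43 + 1)*(-1/213) = -42*(-1/213) = 14/71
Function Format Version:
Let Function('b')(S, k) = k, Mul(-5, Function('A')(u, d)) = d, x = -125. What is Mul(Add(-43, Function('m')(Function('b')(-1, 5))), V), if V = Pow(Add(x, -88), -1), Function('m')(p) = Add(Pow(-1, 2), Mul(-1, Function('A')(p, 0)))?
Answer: Rational(14, 71) ≈ 0.19718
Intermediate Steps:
Function('A')(u, d) = Mul(Rational(-1, 5), d)
Function('m')(p) = 1 (Function('m')(p) = Add(Pow(-1, 2), Mul(-1, Mul(Rational(-1, 5), 0))) = Add(1, Mul(-1, 0)) = Add(1, 0) = 1)
V = Rational(-1, 213) (V = Pow(Add(-125, -88), -1) = Pow(-213, -1) = Rational(-1, 213) ≈ -0.0046948)
Mul(Add(-43, Function('m')(Function('b')(-1, 5))), V) = Mul(Add(-43, 1), Rational(-1, 213)) = Mul(-42, Rational(-1, 213)) = Rational(14, 71)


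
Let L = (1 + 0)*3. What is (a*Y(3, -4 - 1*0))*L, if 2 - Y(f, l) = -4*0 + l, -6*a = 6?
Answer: -18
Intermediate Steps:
a = -1 (a = -⅙*6 = -1)
L = 3 (L = 1*3 = 3)
Y(f, l) = 2 - l (Y(f, l) = 2 - (-4*0 + l) = 2 - (0 + l) = 2 - l)
(a*Y(3, -4 - 1*0))*L = -(2 - (-4 - 1*0))*3 = -(2 - (-4 + 0))*3 = -(2 - 1*(-4))*3 = -(2 + 4)*3 = -1*6*3 = -6*3 = -18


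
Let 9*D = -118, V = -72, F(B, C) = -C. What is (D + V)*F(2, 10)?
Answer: 7660/9 ≈ 851.11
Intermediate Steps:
D = -118/9 (D = (⅑)*(-118) = -118/9 ≈ -13.111)
(D + V)*F(2, 10) = (-118/9 - 72)*(-1*10) = -766/9*(-10) = 7660/9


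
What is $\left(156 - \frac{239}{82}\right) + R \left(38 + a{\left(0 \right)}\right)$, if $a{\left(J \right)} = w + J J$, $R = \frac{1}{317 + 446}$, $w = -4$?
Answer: $\frac{9580727}{62566} \approx 153.13$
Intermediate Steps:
$R = \frac{1}{763} \approx 0.0013106$
$a{\left(J \right)} = -4 + J^{2}$ ($a{\left(J \right)} = -4 + J J = -4 + J^{2}$)
$\left(156 - \frac{239}{82}\right) + R \left(38 + a{\left(0 \right)}\right) = \left(156 - \frac{239}{82}\right) + \frac{38 - \left(4 - 0^{2}\right)}{763} = \left(156 - 239 \cdot \frac{1}{82}\right) + \frac{38 + \left(-4 + 0\right)}{763} = \left(156 - \frac{239}{82}\right) + \frac{38 - 4}{763} = \left(156 - \frac{239}{82}\right) + \frac{1}{763} \cdot 34 = \frac{12553}{82} + \frac{34}{763} = \frac{9580727}{62566}$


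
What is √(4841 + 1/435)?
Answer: 2*√229009665/435 ≈ 69.577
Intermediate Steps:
√(4841 + 1/435) = √(2105836/435) = 2*√229009665/435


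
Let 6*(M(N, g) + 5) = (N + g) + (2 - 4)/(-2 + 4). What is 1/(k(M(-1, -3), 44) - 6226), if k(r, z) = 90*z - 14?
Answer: -1/2280 ≈ -0.00043860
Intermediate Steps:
M(N, g) = -31/6 + N/6 + g/6 (M(N, g) = -5 + ((N + g) + (2 - 4)/(-2 + 4))/6 = -5 + ((N + g) - 2/2)/6 = -5 + ((N + g) - 2*1/2)/6 = -5 + ((N + g) - 1)/6 = -5 + (-1 + N + g)/6 = -5 + (-1/6 + N/6 + g/6) = -31/6 + N/6 + g/6)
k(r, z) = -14 + 90*z
1/(k(M(-1, -3), 44) - 6226) = 1/((-14 + 90*44) - 6226) = 1/((-14 + 3960) - 6226) = 1/(3946 - 6226) = 1/(-2280) = -1/2280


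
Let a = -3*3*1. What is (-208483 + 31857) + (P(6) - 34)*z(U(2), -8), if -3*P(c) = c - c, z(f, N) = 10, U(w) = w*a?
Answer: -176966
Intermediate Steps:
a = -9 (a = -9*1 = -9)
U(w) = -9*w (U(w) = w*(-9) = -9*w)
P(c) = 0 (P(c) = -(c - c)/3 = -⅓*0 = 0)
(-208483 + 31857) + (P(6) - 34)*z(U(2), -8) = (-208483 + 31857) + (0 - 34)*10 = -176626 - 34*10 = -176626 - 340 = -176966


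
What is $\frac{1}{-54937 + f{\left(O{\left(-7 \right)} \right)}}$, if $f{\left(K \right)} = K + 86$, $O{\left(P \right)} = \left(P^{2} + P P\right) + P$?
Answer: $- \frac{1}{54760} \approx -1.8261 \cdot 10^{-5}$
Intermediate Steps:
$O{\left(P \right)} = P + 2 P^{2}$ ($O{\left(P \right)} = \left(P^{2} + P^{2}\right) + P = 2 P^{2} + P = P + 2 P^{2}$)
$f{\left(K \right)} = 86 + K$
$\frac{1}{-54937 + f{\left(O{\left(-7 \right)} \right)}} = \frac{1}{-54937 - \left(-86 + 7 \left(1 + 2 \left(-7\right)\right)\right)} = \frac{1}{-54937 - \left(-86 + 7 \left(1 - 14\right)\right)} = \frac{1}{-54937 + \left(86 - -91\right)} = \frac{1}{-54937 + \left(86 + 91\right)} = \frac{1}{-54937 + 177} = \frac{1}{-54760} = - \frac{1}{54760}$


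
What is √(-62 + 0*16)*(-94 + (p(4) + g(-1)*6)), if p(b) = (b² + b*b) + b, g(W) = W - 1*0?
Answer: -64*I*√62 ≈ -503.94*I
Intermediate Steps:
g(W) = W (g(W) = W + 0 = W)
p(b) = b + 2*b² (p(b) = (b² + b²) + b = 2*b² + b = b + 2*b²)
√(-62 + 0*16)*(-94 + (p(4) + g(-1)*6)) = √(-62 + 0*16)*(-94 + (4*(1 + 2*4) - 1*6)) = √(-62 + 0)*(-94 + (4*(1 + 8) - 6)) = √(-62)*(-94 + (4*9 - 6)) = (I*√62)*(-94 + (36 - 6)) = (I*√62)*(-94 + 30) = (I*√62)*(-64) = -64*I*√62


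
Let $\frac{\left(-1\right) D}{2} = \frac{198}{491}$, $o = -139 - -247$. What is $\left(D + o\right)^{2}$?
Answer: $\frac{2770127424}{241081} \approx 11490.0$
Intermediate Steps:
$o = 108$ ($o = -139 + 247 = 108$)
$D = - \frac{396}{491}$ ($D = - 2 \cdot \frac{198}{491} = - 2 \cdot 198 \cdot \frac{1}{491} = \left(-2\right) \frac{198}{491} = - \frac{396}{491} \approx -0.80652$)
$\left(D + o\right)^{2} = \left(- \frac{396}{491} + 108\right)^{2} = \left(\frac{52632}{491}\right)^{2} = \frac{2770127424}{241081}$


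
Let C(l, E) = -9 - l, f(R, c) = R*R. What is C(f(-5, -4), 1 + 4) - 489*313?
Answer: -153091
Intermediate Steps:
f(R, c) = R²
C(f(-5, -4), 1 + 4) - 489*313 = (-9 - 1*(-5)²) - 489*313 = (-9 - 1*25) - 153057 = (-9 - 25) - 153057 = -34 - 153057 = -153091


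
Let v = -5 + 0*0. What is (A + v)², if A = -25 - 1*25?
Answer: 3025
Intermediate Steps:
v = -5 (v = -5 + 0 = -5)
A = -50 (A = -25 - 25 = -50)
(A + v)² = (-50 - 5)² = (-55)² = 3025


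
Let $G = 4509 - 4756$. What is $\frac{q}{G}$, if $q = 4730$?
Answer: $- \frac{4730}{247} \approx -19.15$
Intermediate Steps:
$G = -247$
$\frac{q}{G} = \frac{4730}{-247} = 4730 \left(- \frac{1}{247}\right) = - \frac{4730}{247}$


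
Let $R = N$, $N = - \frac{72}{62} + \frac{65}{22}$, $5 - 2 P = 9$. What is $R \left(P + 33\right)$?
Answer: $\frac{1223}{22} \approx 55.591$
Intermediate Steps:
$P = -2$ ($P = \frac{5}{2} - \frac{9}{2} = -2$)
$N = \frac{1223}{682}$ ($N = \left(-72\right) \frac{1}{62} + 65 \cdot \frac{1}{22} = - \frac{36}{31} + \frac{65}{22} = \frac{1223}{682} \approx 1.7933$)
$R = \frac{1223}{682} \approx 1.7933$
$R \left(P + 33\right) = \frac{1223 \left(-2 + 33\right)}{682} = \frac{1223}{682} \cdot 31 = \frac{1223}{22}$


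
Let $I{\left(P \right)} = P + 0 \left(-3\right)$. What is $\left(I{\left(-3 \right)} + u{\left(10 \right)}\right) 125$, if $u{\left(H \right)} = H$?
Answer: $875$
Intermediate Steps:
$I{\left(P \right)} = P$ ($I{\left(P \right)} = P + 0 = P$)
$\left(I{\left(-3 \right)} + u{\left(10 \right)}\right) 125 = \left(-3 + 10\right) 125 = 7 \cdot 125 = 875$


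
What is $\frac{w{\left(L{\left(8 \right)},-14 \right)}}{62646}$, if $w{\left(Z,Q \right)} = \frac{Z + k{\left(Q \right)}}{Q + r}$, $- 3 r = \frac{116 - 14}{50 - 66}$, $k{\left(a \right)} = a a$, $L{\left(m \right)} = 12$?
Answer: $- \frac{832}{2975685} \approx -0.0002796$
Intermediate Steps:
$k{\left(a \right)} = a^{2}$
$r = \frac{17}{8}$ ($r = - \frac{\left(116 - 14\right) \frac{1}{50 - 66}}{3} = - \frac{102 \frac{1}{-16}}{3} = - \frac{102 \left(- \frac{1}{16}\right)}{3} = \left(- \frac{1}{3}\right) \left(- \frac{51}{8}\right) = \frac{17}{8} \approx 2.125$)
$w{\left(Z,Q \right)} = \frac{Z + Q^{2}}{\frac{17}{8} + Q}$ ($w{\left(Z,Q \right)} = \frac{Z + Q^{2}}{Q + \frac{17}{8}} = \frac{Z + Q^{2}}{\frac{17}{8} + Q}$)
$\frac{w{\left(L{\left(8 \right)},-14 \right)}}{62646} = \frac{8 \frac{1}{17 + 8 \left(-14\right)} \left(12 + \left(-14\right)^{2}\right)}{62646} = \frac{8 \left(12 + 196\right)}{17 - 112} \cdot \frac{1}{62646} = 8 \frac{1}{-95} \cdot 208 \cdot \frac{1}{62646} = 8 \left(- \frac{1}{95}\right) 208 \cdot \frac{1}{62646} = \left(- \frac{1664}{95}\right) \frac{1}{62646} = - \frac{832}{2975685}$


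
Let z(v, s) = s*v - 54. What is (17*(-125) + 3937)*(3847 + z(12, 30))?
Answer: 7525236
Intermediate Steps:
z(v, s) = -54 + s*v
(17*(-125) + 3937)*(3847 + z(12, 30)) = (17*(-125) + 3937)*(3847 + (-54 + 30*12)) = (-2125 + 3937)*(3847 + (-54 + 360)) = 1812*(3847 + 306) = 1812*4153 = 7525236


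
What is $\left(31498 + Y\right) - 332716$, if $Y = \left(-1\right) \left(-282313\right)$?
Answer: $-18905$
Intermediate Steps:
$Y = 282313$
$\left(31498 + Y\right) - 332716 = \left(31498 + 282313\right) - 332716 = 313811 - 332716 = -18905$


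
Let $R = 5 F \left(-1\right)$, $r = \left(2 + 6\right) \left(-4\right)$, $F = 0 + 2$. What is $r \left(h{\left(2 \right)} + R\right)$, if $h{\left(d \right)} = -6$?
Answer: $512$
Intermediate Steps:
$F = 2$
$r = -32$ ($r = 8 \left(-4\right) = -32$)
$R = -10$ ($R = 5 \cdot 2 \left(-1\right) = 10 \left(-1\right) = -10$)
$r \left(h{\left(2 \right)} + R\right) = - 32 \left(-6 - 10\right) = \left(-32\right) \left(-16\right) = 512$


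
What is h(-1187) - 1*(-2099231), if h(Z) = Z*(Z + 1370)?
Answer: 1882010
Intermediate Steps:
h(Z) = Z*(1370 + Z)
h(-1187) - 1*(-2099231) = -1187*(1370 - 1187) - 1*(-2099231) = -1187*183 + 2099231 = -217221 + 2099231 = 1882010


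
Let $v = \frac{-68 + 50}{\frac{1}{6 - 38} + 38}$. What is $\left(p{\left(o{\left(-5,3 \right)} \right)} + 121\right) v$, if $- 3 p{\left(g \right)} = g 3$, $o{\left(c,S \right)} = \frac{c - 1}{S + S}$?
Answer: $- \frac{7808}{135} \approx -57.837$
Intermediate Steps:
$o{\left(c,S \right)} = \frac{-1 + c}{2 S}$
$p{\left(g \right)} = - g$ ($p{\left(g \right)} = - \frac{g 3}{3} = - \frac{3 g}{3} = - g$)
$v = - \frac{64}{135}$ ($v = - \frac{18}{\frac{1}{-32} + 38} = - \frac{18}{- \frac{1}{32} + 38} = - \frac{18}{\frac{1215}{32}} = \left(-18\right) \frac{32}{1215} = - \frac{64}{135} \approx -0.47407$)
$\left(p{\left(o{\left(-5,3 \right)} \right)} + 121\right) v = \left(- \frac{-1 - 5}{2 \cdot 3} + 121\right) \left(- \frac{64}{135}\right) = \left(- \frac{-6}{2 \cdot 3} + 121\right) \left(- \frac{64}{135}\right) = \left(\left(-1\right) \left(-1\right) + 121\right) \left(- \frac{64}{135}\right) = \left(1 + 121\right) \left(- \frac{64}{135}\right) = 122 \left(- \frac{64}{135}\right) = - \frac{7808}{135}$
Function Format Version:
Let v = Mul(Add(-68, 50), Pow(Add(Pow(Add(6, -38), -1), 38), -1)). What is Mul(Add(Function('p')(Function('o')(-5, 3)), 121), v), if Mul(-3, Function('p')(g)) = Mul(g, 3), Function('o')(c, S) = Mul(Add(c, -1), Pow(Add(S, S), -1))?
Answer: Rational(-7808, 135) ≈ -57.837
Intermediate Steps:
Function('o')(c, S) = Mul(Rational(1, 2), Pow(S, -1), Add(-1, c)) (Function('o')(c, S) = Mul(Add(-1, c), Pow(Mul(2, S), -1)) = Mul(Add(-1, c), Mul(Rational(1, 2), Pow(S, -1))) = Mul(Rational(1, 2), Pow(S, -1), Add(-1, c)))
Function('p')(g) = Mul(-1, g) (Function('p')(g) = Mul(Rational(-1, 3), Mul(g, 3)) = Mul(Rational(-1, 3), Mul(3, g)) = Mul(-1, g))
v = Rational(-64, 135) (v = Mul(-18, Pow(Add(Pow(-32, -1), 38), -1)) = Mul(-18, Pow(Add(Rational(-1, 32), 38), -1)) = Mul(-18, Pow(Rational(1215, 32), -1)) = Mul(-18, Rational(32, 1215)) = Rational(-64, 135) ≈ -0.47407)
Mul(Add(Function('p')(Function('o')(-5, 3)), 121), v) = Mul(Add(Mul(-1, Mul(Rational(1, 2), Pow(3, -1), Add(-1, -5))), 121), Rational(-64, 135)) = Mul(Add(Mul(-1, Mul(Rational(1, 2), Rational(1, 3), -6)), 121), Rational(-64, 135)) = Mul(Add(Mul(-1, -1), 121), Rational(-64, 135)) = Mul(Add(1, 121), Rational(-64, 135)) = Mul(122, Rational(-64, 135)) = Rational(-7808, 135)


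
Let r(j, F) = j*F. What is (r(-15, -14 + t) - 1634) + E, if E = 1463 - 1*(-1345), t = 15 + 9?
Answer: 1024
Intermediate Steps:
t = 24
r(j, F) = F*j
E = 2808 (E = 1463 + 1345 = 2808)
(r(-15, -14 + t) - 1634) + E = ((-14 + 24)*(-15) - 1634) + 2808 = (10*(-15) - 1634) + 2808 = (-150 - 1634) + 2808 = -1784 + 2808 = 1024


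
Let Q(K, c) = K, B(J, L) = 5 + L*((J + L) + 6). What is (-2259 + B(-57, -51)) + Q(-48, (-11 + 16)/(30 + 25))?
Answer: 2900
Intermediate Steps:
B(J, L) = 5 + L*(6 + J + L)
(-2259 + B(-57, -51)) + Q(-48, (-11 + 16)/(30 + 25)) = (-2259 + (5 + (-51)² + 6*(-51) - 57*(-51))) - 48 = (-2259 + (5 + 2601 - 306 + 2907)) - 48 = (-2259 + 5207) - 48 = 2948 - 48 = 2900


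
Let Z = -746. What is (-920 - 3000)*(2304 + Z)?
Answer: -6107360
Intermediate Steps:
(-920 - 3000)*(2304 + Z) = (-920 - 3000)*(2304 - 746) = -3920*1558 = -6107360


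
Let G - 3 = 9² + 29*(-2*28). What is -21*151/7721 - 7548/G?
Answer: 1906956/424655 ≈ 4.4906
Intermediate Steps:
G = -1540 (G = 3 + (9² + 29*(-2*28)) = 3 + (81 + 29*(-56)) = 3 + (81 - 1624) = 3 - 1543 = -1540)
-21*151/7721 - 7548/G = -21*151/7721 - 7548/(-1540) = -3171*1/7721 - 7548*(-1/1540) = -453/1103 + 1887/385 = 1906956/424655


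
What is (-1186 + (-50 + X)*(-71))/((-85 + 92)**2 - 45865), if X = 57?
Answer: 561/15272 ≈ 0.036734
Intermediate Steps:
(-1186 + (-50 + X)*(-71))/((-85 + 92)**2 - 45865) = (-1186 + (-50 + 57)*(-71))/((-85 + 92)**2 - 45865) = (-1186 + 7*(-71))/(7**2 - 45865) = (-1186 - 497)/(49 - 45865) = -1683/(-45816) = -1683*(-1/45816) = 561/15272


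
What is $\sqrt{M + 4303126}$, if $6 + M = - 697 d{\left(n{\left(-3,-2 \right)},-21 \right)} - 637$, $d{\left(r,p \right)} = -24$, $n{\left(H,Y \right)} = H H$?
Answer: $\sqrt{4319211} \approx 2078.3$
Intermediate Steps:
$n{\left(H,Y \right)} = H^{2}$
$M = 16085$ ($M = -6 - -16091 = -6 + \left(16728 - 637\right) = -6 + 16091 = 16085$)
$\sqrt{M + 4303126} = \sqrt{16085 + 4303126} = \sqrt{4319211}$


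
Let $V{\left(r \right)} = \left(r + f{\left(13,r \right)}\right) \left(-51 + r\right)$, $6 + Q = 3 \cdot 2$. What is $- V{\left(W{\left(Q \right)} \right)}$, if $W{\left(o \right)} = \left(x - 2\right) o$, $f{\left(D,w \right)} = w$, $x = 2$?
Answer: $0$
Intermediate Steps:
$Q = 0$ ($Q = -6 + 3 \cdot 2 = -6 + 6 = 0$)
$W{\left(o \right)} = 0$ ($W{\left(o \right)} = \left(2 - 2\right) o = 0 o = 0$)
$V{\left(r \right)} = 2 r \left(-51 + r\right)$ ($V{\left(r \right)} = \left(r + r\right) \left(-51 + r\right) = 2 r \left(-51 + r\right)$)
$- V{\left(W{\left(Q \right)} \right)} = - 2 \cdot 0 \left(-51 + 0\right) = - 2 \cdot 0 \left(-51\right) = \left(-1\right) 0 = 0$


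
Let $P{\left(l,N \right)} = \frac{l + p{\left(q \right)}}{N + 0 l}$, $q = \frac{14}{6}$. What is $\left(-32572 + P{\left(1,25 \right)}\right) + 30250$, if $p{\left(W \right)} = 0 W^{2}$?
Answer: $- \frac{58049}{25} \approx -2322.0$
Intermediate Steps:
$q = \frac{7}{3}$ ($q = 14 \cdot \frac{1}{6} = \frac{7}{3} \approx 2.3333$)
$p{\left(W \right)} = 0$
$P{\left(l,N \right)} = \frac{l}{N}$ ($P{\left(l,N \right)} = \frac{l + 0}{N + 0 l} = \frac{l}{N + 0} = \frac{l}{N}$)
$\left(-32572 + P{\left(1,25 \right)}\right) + 30250 = \left(-32572 + 1 \cdot \frac{1}{25}\right) + 30250 = \left(-32572 + \frac{1}{25}\right) + 30250 = - \frac{814299}{25} + 30250 = - \frac{58049}{25}$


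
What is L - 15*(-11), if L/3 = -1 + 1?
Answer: 165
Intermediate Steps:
L = 0 (L = 3*(-1 + 1) = 3*0 = 0)
L - 15*(-11) = 0 - 15*(-11) = 0 + 165 = 165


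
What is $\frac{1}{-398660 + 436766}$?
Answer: $\frac{1}{38106} \approx 2.6243 \cdot 10^{-5}$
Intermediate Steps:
$\frac{1}{-398660 + 436766} = \frac{1}{38106}$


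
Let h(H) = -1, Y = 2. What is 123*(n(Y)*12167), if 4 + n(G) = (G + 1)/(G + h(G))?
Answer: -1496541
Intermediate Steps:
n(G) = -4 + (1 + G)/(-1 + G) (n(G) = -4 + (G + 1)/(G - 1) = -4 + (1 + G)/(-1 + G))
123*(n(Y)*12167) = 123*(((5 - 3*2)/(-1 + 2))*12167) = 123*(((5 - 6)/1)*12167) = 123*((1*(-1))*12167) = 123*(-1*12167) = 123*(-12167) = -1496541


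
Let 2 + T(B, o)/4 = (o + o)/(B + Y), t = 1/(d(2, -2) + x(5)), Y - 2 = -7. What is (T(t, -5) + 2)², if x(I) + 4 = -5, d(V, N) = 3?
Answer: 2916/961 ≈ 3.0343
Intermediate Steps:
Y = -5 (Y = 2 - 7 = -5)
x(I) = -9 (x(I) = -4 - 5 = -9)
t = -⅙ (t = 1/(3 - 9) = 1/(-6) = -⅙ ≈ -0.16667)
T(B, o) = -8 + 8*o/(-5 + B) (T(B, o) = -8 + 4*((o + o)/(B - 5)) = -8 + 4*((2*o)/(-5 + B)) = -8 + 4*(2*o/(-5 + B)) = -8 + 8*o/(-5 + B))
(T(t, -5) + 2)² = (8*(5 - 5 - 1*(-⅙))/(-5 - ⅙) + 2)² = (8*(5 - 5 + ⅙)/(-31/6) + 2)² = (8*(-6/31)*(⅙) + 2)² = (-8/31 + 2)² = (54/31)² = 2916/961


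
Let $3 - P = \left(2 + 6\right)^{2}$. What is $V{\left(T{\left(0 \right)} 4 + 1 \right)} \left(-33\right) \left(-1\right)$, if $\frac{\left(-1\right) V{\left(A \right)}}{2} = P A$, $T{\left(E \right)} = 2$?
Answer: $36234$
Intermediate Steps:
$P = -61$ ($P = 3 - \left(2 + 6\right)^{2} = 3 - 8^{2} = 3 - 64 = -61$)
$V{\left(A \right)} = 122 A$ ($V{\left(A \right)} = - 2 \left(- 61 A\right) = 122 A$)
$V{\left(T{\left(0 \right)} 4 + 1 \right)} \left(-33\right) \left(-1\right) = 122 \left(2 \cdot 4 + 1\right) \left(-33\right) \left(-1\right) = 122 \left(8 + 1\right) \left(-33\right) \left(-1\right) = 122 \cdot 9 \left(-33\right) \left(-1\right) = 1098 \left(-33\right) \left(-1\right) = \left(-36234\right) \left(-1\right) = 36234$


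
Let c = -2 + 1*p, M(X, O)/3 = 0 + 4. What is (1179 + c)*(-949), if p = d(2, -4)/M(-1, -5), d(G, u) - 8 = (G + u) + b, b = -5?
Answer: -13404625/12 ≈ -1.1171e+6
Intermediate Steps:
M(X, O) = 12 (M(X, O) = 3*(0 + 4) = 3*4 = 12)
d(G, u) = 3 + G + u (d(G, u) = 8 + ((G + u) - 5) = 8 + (-5 + G + u) = 3 + G + u)
p = 1/12 (p = (3 + 2 - 4)/12 = 1*(1/12) = 1/12 ≈ 0.083333)
c = -23/12 (c = -2 + 1*(1/12) = -2 + 1/12 = -23/12 ≈ -1.9167)
(1179 + c)*(-949) = (1179 - 23/12)*(-949) = (14125/12)*(-949) = -13404625/12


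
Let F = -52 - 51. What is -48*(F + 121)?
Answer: -864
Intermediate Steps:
F = -103
-48*(F + 121) = -48*(-103 + 121) = -48*18 = -864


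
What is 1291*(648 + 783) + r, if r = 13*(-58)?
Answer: 1846667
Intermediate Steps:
r = -754
1291*(648 + 783) + r = 1291*(648 + 783) - 754 = 1291*1431 - 754 = 1847421 - 754 = 1846667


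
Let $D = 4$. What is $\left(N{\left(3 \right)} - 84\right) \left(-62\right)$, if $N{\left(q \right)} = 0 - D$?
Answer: $5456$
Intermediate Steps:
$N{\left(q \right)} = -4$ ($N{\left(q \right)} = 0 - 4 = -4$)
$\left(N{\left(3 \right)} - 84\right) \left(-62\right) = \left(-4 - 84\right) \left(-62\right) = \left(-88\right) \left(-62\right) = 5456$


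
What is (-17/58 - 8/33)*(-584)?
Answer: 299300/957 ≈ 312.75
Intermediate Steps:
(-17/58 - 8/33)*(-584) = -1025/1914*(-584) = 299300/957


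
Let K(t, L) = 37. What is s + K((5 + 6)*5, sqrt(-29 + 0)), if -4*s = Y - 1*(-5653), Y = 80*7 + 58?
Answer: -6123/4 ≈ -1530.8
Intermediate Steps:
Y = 618 (Y = 560 + 58 = 618)
s = -6271/4 (s = -(618 - 1*(-5653))/4 = -(618 + 5653)/4 = -1/4*6271 = -6271/4 ≈ -1567.8)
s + K((5 + 6)*5, sqrt(-29 + 0)) = -6271/4 + 37 = -6123/4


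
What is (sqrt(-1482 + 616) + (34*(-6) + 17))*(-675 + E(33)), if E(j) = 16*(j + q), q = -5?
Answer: 42449 - 227*I*sqrt(866) ≈ 42449.0 - 6680.1*I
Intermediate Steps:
E(j) = -80 + 16*j (E(j) = 16*(j - 5) = 16*(-5 + j) = -80 + 16*j)
(sqrt(-1482 + 616) + (34*(-6) + 17))*(-675 + E(33)) = (sqrt(-1482 + 616) + (34*(-6) + 17))*(-675 + (-80 + 16*33)) = (sqrt(-866) + (-204 + 17))*(-675 + (-80 + 528)) = (I*sqrt(866) - 187)*(-675 + 448) = (-187 + I*sqrt(866))*(-227) = 42449 - 227*I*sqrt(866)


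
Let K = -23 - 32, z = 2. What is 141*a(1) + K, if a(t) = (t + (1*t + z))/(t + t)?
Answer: 227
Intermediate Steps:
K = -55
a(t) = (2 + 2*t)/(2*t) (a(t) = (t + (1*t + 2))/(t + t) = (t + (t + 2))/((2*t)) = (t + (2 + t))*(1/(2*t)) = (2 + 2*t)*(1/(2*t)) = (2 + 2*t)/(2*t))
141*a(1) + K = 141*((1 + 1)/1) - 55 = 141*(1*2) - 55 = 141*2 - 55 = 282 - 55 = 227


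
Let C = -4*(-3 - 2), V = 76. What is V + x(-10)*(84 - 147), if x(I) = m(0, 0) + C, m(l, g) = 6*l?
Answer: -1184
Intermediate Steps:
C = 20 (C = -4*(-5) = 20)
x(I) = 20 (x(I) = 6*0 + 20 = 0 + 20 = 20)
V + x(-10)*(84 - 147) = 76 + 20*(84 - 147) = 76 + 20*(-63) = 76 - 1260 = -1184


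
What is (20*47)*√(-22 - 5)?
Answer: 2820*I*√3 ≈ 4884.4*I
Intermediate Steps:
(20*47)*√(-22 - 5) = 940*√(-27) = 940*(3*I*√3) = 2820*I*√3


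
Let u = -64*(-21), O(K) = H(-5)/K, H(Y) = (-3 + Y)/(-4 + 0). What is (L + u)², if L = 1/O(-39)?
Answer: 7017201/4 ≈ 1.7543e+6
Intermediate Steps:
H(Y) = ¾ - Y/4 (H(Y) = (-3 + Y)/(-4) = (-3 + Y)*(-¼) = ¾ - Y/4)
O(K) = 2/K (O(K) = (¾ - ¼*(-5))/K = (¾ + 5/4)/K = 2/K)
u = 1344
L = -39/2 (L = 1/(2/(-39)) = 1/(2*(-1/39)) = 1/(-2/39) = -39/2 ≈ -19.500)
(L + u)² = (-39/2 + 1344)² = (2649/2)² = 7017201/4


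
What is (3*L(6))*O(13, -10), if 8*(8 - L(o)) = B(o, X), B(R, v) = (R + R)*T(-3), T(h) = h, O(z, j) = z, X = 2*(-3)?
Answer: 975/2 ≈ 487.50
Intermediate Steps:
X = -6
B(R, v) = -6*R (B(R, v) = (R + R)*(-3) = (2*R)*(-3) = -6*R)
L(o) = 8 + 3*o/4 (L(o) = 8 - (-3)*o/4 = 8 + 3*o/4)
(3*L(6))*O(13, -10) = (3*(8 + (¾)*6))*13 = (3*(8 + 9/2))*13 = (3*(25/2))*13 = (75/2)*13 = 975/2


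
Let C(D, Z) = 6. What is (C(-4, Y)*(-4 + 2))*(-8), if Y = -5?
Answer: 96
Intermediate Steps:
(C(-4, Y)*(-4 + 2))*(-8) = (6*(-4 + 2))*(-8) = (6*(-2))*(-8) = -12*(-8) = 96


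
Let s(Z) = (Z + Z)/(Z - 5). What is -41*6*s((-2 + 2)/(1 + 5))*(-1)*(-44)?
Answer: 0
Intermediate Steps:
s(Z) = 2*Z/(-5 + Z) (s(Z) = (2*Z)/(-5 + Z) = 2*Z/(-5 + Z))
-41*6*s((-2 + 2)/(1 + 5))*(-1)*(-44) = -41*6*(2*((-2 + 2)/(1 + 5))/(-5 + (-2 + 2)/(1 + 5)))*(-1)*(-44) = -41*6*(2*(0/6)/(-5 + 0/6))*(-1)*(-44) = -41*6*(2*(0*(1/6))/(-5 + 0*(1/6)))*(-1)*(-44) = -41*6*(2*0/(-5 + 0))*(-1)*(-44) = -41*6*(2*0/(-5))*(-1)*(-44) = -41*6*(2*0*(-1/5))*(-1)*(-44) = -41*6*0*(-1)*(-44) = -0*(-1)*(-44) = -41*0*(-44) = 0*(-44) = 0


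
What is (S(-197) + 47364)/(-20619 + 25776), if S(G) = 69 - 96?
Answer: 15779/1719 ≈ 9.1792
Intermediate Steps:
S(G) = -27
(S(-197) + 47364)/(-20619 + 25776) = (-27 + 47364)/(-20619 + 25776) = 47337/5157 = 47337*(1/5157) = 15779/1719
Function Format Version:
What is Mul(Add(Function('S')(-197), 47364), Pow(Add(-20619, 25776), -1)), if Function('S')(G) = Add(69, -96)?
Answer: Rational(15779, 1719) ≈ 9.1792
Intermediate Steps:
Function('S')(G) = -27
Mul(Add(Function('S')(-197), 47364), Pow(Add(-20619, 25776), -1)) = Mul(Add(-27, 47364), Pow(Add(-20619, 25776), -1)) = Mul(47337, Pow(5157, -1)) = Mul(47337, Rational(1, 5157)) = Rational(15779, 1719)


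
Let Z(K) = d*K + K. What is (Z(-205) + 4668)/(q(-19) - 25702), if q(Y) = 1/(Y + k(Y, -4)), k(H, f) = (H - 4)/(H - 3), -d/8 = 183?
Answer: -120310285/10152312 ≈ -11.851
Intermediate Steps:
d = -1464 (d = -8*183 = -1464)
k(H, f) = (-4 + H)/(-3 + H)
Z(K) = -1463*K (Z(K) = -1464*K + K = -1463*K)
q(Y) = 1/(Y + (-4 + Y)/(-3 + Y))
(Z(-205) + 4668)/(q(-19) - 25702) = (-1463*(-205) + 4668)/((-3 - 19)/(-4 - 19 - 19*(-3 - 19)) - 25702) = (299915 + 4668)/(-22/(-4 - 19 - 19*(-22)) - 25702) = 304583/(-22/(-4 - 19 + 418) - 25702) = 304583/(-22/395 - 25702) = 304583/(-10152312/395) = 304583*(-395/10152312) = -120310285/10152312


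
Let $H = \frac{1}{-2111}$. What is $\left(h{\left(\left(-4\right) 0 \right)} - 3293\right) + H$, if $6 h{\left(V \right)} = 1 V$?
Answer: $- \frac{6951524}{2111} \approx -3293.0$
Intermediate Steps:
$h{\left(V \right)} = \frac{V}{6}$ ($h{\left(V \right)} = \frac{1 V}{6} = \frac{V}{6}$)
$H = - \frac{1}{2111} \approx -0.00047371$
$\left(h{\left(\left(-4\right) 0 \right)} - 3293\right) + H = \left(\frac{\left(-4\right) 0}{6} - 3293\right) - \frac{1}{2111} = \left(\frac{1}{6} \cdot 0 - 3293\right) - \frac{1}{2111} = \left(0 - 3293\right) - \frac{1}{2111} = -3293 - \frac{1}{2111} = - \frac{6951524}{2111}$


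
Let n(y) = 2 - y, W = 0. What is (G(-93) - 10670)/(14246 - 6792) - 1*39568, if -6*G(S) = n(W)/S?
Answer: -82291201217/2079666 ≈ -39569.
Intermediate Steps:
G(S) = -1/(3*S) (G(S) = -(2 - 1*0)/(6*S) = -(2 + 0)/(6*S) = -1/(3*S))
(G(-93) - 10670)/(14246 - 6792) - 1*39568 = (-1/3/(-93) - 10670)/(14246 - 6792) - 1*39568 = (-1/3*(-1/93) - 10670)/7454 - 39568 = (1/279 - 10670)*(1/7454) - 39568 = -2976929/279*1/7454 - 39568 = -2976929/2079666 - 39568 = -82291201217/2079666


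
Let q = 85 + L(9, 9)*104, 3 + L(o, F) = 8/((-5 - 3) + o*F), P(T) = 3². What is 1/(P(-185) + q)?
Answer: -73/15082 ≈ -0.0048402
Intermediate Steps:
P(T) = 9
L(o, F) = -3 + 8/(-8 + F*o) (L(o, F) = -3 + 8/((-5 - 3) + o*F) = -3 + 8/(-8 + F*o))
q = -15739/73 (q = 85 + ((32 - 3*9*9)/(-8 + 9*9))*104 = 85 + ((32 - 243)/(-8 + 81))*104 = 85 + (-211/73)*104 = 85 + ((1/73)*(-211))*104 = 85 - 211/73*104 = 85 - 21944/73 = -15739/73 ≈ -215.60)
1/(P(-185) + q) = 1/(9 - 15739/73) = 1/(-15082/73) = -73/15082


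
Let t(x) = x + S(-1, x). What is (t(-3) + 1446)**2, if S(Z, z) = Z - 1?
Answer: 2076481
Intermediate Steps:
S(Z, z) = -1 + Z
t(x) = -2 + x (t(x) = x + (-1 - 1) = x - 2 = -2 + x)
(t(-3) + 1446)**2 = ((-2 - 3) + 1446)**2 = (-5 + 1446)**2 = 1441**2 = 2076481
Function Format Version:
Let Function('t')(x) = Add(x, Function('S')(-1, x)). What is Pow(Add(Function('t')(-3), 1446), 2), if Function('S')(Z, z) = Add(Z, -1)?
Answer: 2076481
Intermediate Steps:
Function('S')(Z, z) = Add(-1, Z)
Function('t')(x) = Add(-2, x) (Function('t')(x) = Add(x, Add(-1, -1)) = Add(x, -2) = Add(-2, x))
Pow(Add(Function('t')(-3), 1446), 2) = Pow(Add(Add(-2, -3), 1446), 2) = Pow(Add(-5, 1446), 2) = Pow(1441, 2) = 2076481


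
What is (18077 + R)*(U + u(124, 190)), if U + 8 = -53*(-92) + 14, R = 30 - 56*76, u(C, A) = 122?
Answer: 69310404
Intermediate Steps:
R = -4226 (R = 30 - 4256 = -4226)
U = 4882 (U = -8 + (-53*(-92) + 14) = -8 + (4876 + 14) = -8 + 4890 = 4882)
(18077 + R)*(U + u(124, 190)) = (18077 - 4226)*(4882 + 122) = 13851*5004 = 69310404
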